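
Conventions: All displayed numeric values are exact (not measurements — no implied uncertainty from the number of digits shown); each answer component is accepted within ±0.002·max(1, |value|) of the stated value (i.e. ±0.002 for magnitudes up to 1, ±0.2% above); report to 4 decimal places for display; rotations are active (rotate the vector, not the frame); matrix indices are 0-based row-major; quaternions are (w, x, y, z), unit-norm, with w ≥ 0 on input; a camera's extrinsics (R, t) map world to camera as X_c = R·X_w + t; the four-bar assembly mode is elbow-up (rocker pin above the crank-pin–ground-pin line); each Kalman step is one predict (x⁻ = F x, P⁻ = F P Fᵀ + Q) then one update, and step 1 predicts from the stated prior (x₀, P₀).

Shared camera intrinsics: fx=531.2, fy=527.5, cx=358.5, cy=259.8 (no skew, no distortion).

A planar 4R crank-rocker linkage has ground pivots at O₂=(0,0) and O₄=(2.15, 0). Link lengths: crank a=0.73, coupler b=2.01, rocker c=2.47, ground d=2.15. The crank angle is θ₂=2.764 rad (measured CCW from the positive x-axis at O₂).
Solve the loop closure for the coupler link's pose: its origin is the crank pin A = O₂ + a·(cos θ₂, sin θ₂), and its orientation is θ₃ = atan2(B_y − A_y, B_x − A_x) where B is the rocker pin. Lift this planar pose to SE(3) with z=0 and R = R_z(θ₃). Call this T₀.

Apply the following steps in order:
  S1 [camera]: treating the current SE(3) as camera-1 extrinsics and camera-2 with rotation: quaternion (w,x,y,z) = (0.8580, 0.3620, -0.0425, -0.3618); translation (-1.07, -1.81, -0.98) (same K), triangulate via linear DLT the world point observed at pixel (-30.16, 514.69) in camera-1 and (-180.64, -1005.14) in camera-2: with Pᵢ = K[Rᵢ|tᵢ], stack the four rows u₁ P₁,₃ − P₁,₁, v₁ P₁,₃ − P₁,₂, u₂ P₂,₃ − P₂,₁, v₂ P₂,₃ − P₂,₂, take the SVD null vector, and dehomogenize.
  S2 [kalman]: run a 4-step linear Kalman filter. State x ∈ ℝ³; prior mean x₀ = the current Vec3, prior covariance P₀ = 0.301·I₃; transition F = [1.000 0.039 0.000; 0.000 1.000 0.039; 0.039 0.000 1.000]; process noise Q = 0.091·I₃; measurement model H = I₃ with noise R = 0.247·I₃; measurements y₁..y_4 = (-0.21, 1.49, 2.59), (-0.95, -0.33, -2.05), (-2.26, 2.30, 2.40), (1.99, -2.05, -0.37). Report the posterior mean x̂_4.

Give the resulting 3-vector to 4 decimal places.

source (fourbar_fk): coupler pose = R=[0.6046 -0.7966 0.0000; 0.7966 0.6046 0.0000; 0.0000 0.0000 1.0000], t=(-0.6786, 0.2691, 0.0000)
after S1 (triangulate): (0.0853, 0.9812, 1.9252)
after S2 (kf_track): (0.1912, -0.1583, 0.4450)

result = (0.1912, -0.1583, 0.4450)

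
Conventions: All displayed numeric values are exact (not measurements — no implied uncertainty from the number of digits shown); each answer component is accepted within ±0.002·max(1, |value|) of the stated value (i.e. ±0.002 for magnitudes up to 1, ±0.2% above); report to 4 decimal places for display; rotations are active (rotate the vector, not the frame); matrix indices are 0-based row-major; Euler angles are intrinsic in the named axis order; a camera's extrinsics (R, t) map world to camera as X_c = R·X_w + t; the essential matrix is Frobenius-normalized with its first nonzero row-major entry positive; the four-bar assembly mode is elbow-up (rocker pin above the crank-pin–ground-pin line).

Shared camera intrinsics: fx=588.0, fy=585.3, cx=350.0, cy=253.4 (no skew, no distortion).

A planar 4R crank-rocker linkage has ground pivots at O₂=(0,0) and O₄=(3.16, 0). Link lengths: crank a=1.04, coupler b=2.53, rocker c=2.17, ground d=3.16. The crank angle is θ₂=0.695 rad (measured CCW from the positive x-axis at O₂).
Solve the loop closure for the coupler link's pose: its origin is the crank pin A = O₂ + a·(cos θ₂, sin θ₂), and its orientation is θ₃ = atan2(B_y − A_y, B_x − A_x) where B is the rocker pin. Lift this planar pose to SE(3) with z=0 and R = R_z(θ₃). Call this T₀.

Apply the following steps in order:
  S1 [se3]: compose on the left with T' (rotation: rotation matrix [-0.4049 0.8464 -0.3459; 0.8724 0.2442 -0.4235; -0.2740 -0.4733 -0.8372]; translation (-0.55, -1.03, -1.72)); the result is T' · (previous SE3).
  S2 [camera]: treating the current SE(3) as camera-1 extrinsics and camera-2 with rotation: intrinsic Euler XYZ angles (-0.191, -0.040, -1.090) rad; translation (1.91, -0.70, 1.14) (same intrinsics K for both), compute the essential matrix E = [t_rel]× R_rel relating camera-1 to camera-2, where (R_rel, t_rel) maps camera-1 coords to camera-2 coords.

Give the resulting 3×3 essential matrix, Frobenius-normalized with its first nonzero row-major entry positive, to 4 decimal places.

source (fourbar_fk): coupler pose = R=[0.8106 -0.5856 0.0000; 0.5856 0.8106 0.0000; 0.0000 0.0000 1.0000], t=(0.7988, 0.6660, 0.0000)
after S1 (compose_se3): R=[0.1675 0.9232 -0.3459; 0.8501 -0.3129 -0.4235; -0.4992 -0.2232 -0.8372], t=(-0.3097, -0.1705, -2.2540)
after S2 (essential): [0.1512 -0.3692 0.2242; -0.1947 0.0731 0.6547; 0.2680 -0.4961 0.0261]

matrix = [0.1512 -0.3692 0.2242; -0.1947 0.0731 0.6547; 0.2680 -0.4961 0.0261]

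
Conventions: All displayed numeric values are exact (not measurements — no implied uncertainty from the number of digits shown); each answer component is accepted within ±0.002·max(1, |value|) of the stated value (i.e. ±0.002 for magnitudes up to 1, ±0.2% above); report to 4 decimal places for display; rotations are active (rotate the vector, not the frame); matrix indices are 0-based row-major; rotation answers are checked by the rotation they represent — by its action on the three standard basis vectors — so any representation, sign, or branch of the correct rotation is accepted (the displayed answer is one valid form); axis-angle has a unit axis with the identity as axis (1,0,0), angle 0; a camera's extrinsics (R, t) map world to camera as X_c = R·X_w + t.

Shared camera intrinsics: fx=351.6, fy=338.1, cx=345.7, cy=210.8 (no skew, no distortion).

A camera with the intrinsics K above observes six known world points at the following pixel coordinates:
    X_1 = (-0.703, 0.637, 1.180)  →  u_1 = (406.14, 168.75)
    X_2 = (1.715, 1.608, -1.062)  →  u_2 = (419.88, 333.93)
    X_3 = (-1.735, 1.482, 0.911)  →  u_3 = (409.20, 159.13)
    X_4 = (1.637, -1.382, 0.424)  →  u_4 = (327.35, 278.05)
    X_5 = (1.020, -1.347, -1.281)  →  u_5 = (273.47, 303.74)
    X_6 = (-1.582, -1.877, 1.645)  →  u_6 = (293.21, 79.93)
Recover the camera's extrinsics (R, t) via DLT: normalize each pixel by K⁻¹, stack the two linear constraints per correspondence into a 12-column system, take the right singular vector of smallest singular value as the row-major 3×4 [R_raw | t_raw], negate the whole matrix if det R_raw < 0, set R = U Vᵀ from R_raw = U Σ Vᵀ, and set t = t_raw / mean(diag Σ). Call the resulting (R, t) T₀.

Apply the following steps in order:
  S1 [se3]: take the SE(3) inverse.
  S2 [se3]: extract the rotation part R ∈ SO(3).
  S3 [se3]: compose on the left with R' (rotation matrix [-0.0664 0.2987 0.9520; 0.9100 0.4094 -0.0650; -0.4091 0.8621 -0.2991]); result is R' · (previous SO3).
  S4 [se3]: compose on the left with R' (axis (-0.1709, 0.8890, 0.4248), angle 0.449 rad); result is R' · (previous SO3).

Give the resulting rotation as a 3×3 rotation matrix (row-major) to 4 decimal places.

source (pnp_recover): camera pose = R=[0.2613 0.8228 0.5047; 0.7106 0.1899 -0.6775; -0.6533 0.5357 -0.5350], t=(0.2499, 0.3200, 6.7294)
after S1 (invert_se3): R=[0.2613 0.7106 -0.6533; 0.8228 0.1899 0.5357; 0.5047 -0.6775 -0.5350], t=(4.1033, -3.8714, 3.6912)
after S2 (rot_of_se3): [0.2613 0.7106 -0.6533; 0.8228 0.1899 0.5357; 0.5047 -0.6775 -0.5350]
after S3 (compose_so3): [0.7089 -0.6355 -0.3060; 0.5419 0.7684 -0.3404; 0.4514 0.0756 0.8891]
after S4 (compose_so3): [0.7036 -0.6990 0.1281; 0.7010 0.6533 -0.2859; 0.1162 0.2910 0.9497]

rotation (matrix) = ((0.7036, -0.6990, 0.1281), (0.7010, 0.6533, -0.2859), (0.1162, 0.2910, 0.9497))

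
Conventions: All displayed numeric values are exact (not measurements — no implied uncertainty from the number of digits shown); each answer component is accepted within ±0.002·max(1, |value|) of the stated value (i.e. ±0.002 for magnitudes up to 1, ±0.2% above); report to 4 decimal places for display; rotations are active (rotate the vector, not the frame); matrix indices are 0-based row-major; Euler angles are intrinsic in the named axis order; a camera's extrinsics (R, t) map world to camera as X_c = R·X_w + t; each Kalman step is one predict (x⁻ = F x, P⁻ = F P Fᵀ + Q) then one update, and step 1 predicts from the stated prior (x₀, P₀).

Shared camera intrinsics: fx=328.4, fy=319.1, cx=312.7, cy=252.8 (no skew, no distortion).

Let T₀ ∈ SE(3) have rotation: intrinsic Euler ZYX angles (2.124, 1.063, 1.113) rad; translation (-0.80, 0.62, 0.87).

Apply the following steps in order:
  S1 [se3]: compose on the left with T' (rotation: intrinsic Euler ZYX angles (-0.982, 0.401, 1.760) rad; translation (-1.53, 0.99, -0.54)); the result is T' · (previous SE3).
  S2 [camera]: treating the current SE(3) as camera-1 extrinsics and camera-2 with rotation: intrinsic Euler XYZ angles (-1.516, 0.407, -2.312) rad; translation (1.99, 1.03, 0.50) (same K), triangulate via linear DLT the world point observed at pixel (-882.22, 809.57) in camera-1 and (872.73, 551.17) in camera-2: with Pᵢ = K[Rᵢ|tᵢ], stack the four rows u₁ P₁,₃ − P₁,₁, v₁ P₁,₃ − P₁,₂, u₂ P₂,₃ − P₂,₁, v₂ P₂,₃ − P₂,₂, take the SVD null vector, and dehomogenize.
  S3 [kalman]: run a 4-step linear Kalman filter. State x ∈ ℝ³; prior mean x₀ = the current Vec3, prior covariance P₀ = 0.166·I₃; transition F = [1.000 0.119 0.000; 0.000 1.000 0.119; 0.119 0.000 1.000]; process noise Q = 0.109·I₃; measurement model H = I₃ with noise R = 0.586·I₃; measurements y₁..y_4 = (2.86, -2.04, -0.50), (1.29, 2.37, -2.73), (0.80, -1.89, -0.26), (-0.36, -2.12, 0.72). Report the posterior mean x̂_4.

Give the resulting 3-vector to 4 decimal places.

after S1 (compose_se3): R=[0.6421 -0.7523 0.1474; 0.4438 0.2080 -0.8717; 0.6251 0.6251 0.4674], t=(-2.6501, 0.9187, 0.1823)
after S2 (triangulate): (0.5209, 0.3220, -0.0122)
after S3 (kf_track): (0.5259, -1.0675, -0.1554)

result = (0.5259, -1.0675, -0.1554)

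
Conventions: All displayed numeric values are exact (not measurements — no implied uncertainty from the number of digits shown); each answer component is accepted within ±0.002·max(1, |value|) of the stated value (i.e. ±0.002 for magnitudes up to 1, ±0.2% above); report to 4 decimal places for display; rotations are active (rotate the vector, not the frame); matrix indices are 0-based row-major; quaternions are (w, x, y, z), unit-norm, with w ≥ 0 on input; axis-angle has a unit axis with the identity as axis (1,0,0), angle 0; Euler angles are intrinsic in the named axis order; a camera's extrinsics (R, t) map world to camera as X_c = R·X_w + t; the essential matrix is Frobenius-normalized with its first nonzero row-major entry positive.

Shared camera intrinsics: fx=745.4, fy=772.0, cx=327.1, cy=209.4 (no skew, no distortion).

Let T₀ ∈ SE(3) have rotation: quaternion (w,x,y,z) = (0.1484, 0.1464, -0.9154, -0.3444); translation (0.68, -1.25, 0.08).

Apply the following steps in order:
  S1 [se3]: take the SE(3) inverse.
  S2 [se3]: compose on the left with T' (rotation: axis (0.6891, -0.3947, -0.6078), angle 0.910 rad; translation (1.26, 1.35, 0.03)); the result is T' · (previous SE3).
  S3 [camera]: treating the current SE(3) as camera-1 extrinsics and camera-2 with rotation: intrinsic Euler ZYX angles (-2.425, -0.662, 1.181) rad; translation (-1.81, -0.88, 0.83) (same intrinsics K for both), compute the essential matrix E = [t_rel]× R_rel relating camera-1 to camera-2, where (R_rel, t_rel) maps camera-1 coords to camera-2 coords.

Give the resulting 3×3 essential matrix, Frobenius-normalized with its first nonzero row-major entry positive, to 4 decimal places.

after S1 (invert_se3): R=[-0.9131 -0.3702 0.1708; -0.1658 0.7199 0.6740; -0.3725 0.5871 -0.7187], t=(0.1444, 0.9587, 1.0446)
after S2 (compose_se3): R=[-0.6137 -0.3032 0.7290; 0.5905 0.4367 0.6787; -0.5242 0.8470 -0.0889], t=(1.2399, 1.4401, 1.4522)
after S3 (essential): [0.2645 -0.4503 -0.1250; -0.1642 0.4308 0.0608; -0.5022 -0.3276 0.3685]

matrix = [0.2645 -0.4503 -0.1250; -0.1642 0.4308 0.0608; -0.5022 -0.3276 0.3685]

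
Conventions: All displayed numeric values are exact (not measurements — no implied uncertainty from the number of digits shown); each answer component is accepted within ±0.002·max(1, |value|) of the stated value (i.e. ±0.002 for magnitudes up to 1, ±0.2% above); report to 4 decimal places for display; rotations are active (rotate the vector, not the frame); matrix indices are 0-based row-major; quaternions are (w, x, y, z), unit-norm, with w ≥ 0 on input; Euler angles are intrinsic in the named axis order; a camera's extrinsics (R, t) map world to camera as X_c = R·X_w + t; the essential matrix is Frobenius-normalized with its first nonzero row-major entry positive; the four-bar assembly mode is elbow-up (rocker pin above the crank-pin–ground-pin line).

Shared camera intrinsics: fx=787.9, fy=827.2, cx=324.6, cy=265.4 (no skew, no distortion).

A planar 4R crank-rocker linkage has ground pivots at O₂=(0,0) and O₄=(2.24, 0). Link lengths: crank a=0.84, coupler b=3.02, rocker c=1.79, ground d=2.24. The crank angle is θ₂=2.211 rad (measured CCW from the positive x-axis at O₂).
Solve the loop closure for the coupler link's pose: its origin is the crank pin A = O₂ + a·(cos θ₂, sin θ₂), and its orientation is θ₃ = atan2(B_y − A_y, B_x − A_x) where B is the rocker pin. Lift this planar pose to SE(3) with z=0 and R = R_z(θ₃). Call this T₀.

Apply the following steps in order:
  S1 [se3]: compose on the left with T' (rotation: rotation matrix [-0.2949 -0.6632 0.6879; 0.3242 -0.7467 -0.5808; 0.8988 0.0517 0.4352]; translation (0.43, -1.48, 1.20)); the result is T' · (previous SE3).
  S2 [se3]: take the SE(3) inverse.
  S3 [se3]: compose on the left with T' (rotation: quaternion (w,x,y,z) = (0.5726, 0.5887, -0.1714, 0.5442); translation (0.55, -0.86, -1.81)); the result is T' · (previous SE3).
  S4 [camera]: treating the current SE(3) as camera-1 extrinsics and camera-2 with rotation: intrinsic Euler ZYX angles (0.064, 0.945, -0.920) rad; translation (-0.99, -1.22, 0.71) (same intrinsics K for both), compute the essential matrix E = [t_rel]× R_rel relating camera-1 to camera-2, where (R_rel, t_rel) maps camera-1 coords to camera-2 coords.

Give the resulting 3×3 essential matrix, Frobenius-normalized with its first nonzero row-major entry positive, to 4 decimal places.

matrix = [0.4746 0.3467 0.3798; -0.2679 0.5930 -0.1432; -0.1696 0.1597 -0.1101]

source (fourbar_fk): coupler pose = R=[0.9293 -0.3693 0.0000; 0.3693 0.9293 0.0000; 0.0000 0.0000 1.0000], t=(-0.5018, 0.6737, 0.0000)
after S1 (compose_se3): R=[-0.5190 -0.5074 0.6879; 0.0256 -0.8136 -0.5808; 0.8544 -0.2838 0.4352], t=(0.1312, -2.1457, 0.7838)
after S2 (invert_se3): R=[-0.5190 0.0256 0.8544; -0.5074 -0.8136 -0.2838; 0.6879 -0.5808 0.4352], t=(-0.5467, -1.4567, -1.6777)
after S3 (compose_se3): R=[0.5433 0.4220 0.7257; -0.6660 0.7430 0.0665; -0.5112 -0.5194 0.6847], t=(0.8154, 0.7695, -3.3942)
after S4 (essential): [0.4746 0.3467 0.3798; -0.2679 0.5930 -0.1432; -0.1696 0.1597 -0.1101]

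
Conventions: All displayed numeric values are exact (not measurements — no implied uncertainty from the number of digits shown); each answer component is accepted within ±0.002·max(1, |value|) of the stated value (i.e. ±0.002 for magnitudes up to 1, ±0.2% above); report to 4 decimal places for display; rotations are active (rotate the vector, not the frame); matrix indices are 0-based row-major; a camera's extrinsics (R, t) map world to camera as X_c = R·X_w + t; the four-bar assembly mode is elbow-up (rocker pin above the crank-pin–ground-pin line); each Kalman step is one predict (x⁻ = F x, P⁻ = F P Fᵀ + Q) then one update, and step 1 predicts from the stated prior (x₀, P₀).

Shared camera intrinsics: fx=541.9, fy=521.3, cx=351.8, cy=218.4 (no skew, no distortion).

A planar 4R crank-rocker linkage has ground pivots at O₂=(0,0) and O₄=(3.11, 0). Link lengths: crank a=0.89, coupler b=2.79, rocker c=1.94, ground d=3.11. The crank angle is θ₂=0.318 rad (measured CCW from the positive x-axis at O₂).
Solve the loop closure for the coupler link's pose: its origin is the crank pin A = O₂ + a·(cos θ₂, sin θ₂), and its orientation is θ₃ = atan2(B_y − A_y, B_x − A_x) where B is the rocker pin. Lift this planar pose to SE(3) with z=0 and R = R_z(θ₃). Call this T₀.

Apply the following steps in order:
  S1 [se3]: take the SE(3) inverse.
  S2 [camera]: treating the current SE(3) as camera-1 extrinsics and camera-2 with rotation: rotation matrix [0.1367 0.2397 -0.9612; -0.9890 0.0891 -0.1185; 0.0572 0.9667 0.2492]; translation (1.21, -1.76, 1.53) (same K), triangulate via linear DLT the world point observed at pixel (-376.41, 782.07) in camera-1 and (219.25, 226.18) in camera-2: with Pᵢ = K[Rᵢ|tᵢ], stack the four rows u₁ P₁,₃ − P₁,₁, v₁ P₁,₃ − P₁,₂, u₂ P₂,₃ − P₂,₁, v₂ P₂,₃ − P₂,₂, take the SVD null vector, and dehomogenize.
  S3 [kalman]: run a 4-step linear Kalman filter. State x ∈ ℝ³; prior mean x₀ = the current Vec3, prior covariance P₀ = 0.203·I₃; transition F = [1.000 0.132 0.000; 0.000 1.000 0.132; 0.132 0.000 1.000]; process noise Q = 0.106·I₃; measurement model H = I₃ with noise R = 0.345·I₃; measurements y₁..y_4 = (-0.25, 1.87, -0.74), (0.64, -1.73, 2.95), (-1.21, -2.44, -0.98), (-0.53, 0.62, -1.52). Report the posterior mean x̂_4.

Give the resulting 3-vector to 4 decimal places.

result = (-0.7705, -0.3249, -0.4993)

source (fourbar_fk): coupler pose = R=[0.8033 -0.5956 0.0000; 0.5956 0.8033 0.0000; 0.0000 0.0000 1.0000], t=(0.8454, 0.2783, 0.0000)
after S1 (invert_se3): R=[0.8033 0.5956 0.0000; -0.5956 0.8033 0.0000; 0.0000 0.0000 1.0000], t=(-0.8448, 0.2799, 0.0000)
after S2 (triangulate): (-1.9737, 0.3900, 1.6357)
after S3 (kf_track): (-0.7705, -0.3249, -0.4993)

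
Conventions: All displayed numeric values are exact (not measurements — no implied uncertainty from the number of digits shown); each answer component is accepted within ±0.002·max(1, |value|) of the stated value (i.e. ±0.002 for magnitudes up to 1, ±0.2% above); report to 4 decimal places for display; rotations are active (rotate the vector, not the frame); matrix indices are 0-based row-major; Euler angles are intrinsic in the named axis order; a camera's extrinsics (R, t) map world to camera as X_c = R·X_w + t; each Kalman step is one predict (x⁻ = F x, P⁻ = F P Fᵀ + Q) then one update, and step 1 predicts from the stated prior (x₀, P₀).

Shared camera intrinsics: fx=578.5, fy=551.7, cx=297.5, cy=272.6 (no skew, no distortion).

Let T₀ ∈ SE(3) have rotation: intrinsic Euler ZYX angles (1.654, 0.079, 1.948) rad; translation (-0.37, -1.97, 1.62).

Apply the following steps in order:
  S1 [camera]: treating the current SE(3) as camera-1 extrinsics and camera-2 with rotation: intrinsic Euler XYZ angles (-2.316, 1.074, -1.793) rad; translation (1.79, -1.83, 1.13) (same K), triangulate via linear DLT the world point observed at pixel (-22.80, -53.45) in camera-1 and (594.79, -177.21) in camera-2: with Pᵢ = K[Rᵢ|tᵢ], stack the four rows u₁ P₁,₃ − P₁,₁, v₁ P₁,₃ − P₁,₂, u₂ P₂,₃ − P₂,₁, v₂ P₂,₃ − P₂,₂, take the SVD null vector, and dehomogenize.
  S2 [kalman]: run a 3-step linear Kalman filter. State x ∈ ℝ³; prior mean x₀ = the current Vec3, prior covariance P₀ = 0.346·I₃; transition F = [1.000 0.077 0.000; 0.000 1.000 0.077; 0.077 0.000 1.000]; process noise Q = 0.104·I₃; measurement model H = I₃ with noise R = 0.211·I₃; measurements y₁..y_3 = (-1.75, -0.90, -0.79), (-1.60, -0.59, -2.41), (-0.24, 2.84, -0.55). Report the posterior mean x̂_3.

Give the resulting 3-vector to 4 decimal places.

after S1 (triangulate): (0.7457, 0.2410, -0.8865)
after S2 (kf_track): (-0.7431, 1.0935, -1.1190)

result = (-0.7431, 1.0935, -1.1190)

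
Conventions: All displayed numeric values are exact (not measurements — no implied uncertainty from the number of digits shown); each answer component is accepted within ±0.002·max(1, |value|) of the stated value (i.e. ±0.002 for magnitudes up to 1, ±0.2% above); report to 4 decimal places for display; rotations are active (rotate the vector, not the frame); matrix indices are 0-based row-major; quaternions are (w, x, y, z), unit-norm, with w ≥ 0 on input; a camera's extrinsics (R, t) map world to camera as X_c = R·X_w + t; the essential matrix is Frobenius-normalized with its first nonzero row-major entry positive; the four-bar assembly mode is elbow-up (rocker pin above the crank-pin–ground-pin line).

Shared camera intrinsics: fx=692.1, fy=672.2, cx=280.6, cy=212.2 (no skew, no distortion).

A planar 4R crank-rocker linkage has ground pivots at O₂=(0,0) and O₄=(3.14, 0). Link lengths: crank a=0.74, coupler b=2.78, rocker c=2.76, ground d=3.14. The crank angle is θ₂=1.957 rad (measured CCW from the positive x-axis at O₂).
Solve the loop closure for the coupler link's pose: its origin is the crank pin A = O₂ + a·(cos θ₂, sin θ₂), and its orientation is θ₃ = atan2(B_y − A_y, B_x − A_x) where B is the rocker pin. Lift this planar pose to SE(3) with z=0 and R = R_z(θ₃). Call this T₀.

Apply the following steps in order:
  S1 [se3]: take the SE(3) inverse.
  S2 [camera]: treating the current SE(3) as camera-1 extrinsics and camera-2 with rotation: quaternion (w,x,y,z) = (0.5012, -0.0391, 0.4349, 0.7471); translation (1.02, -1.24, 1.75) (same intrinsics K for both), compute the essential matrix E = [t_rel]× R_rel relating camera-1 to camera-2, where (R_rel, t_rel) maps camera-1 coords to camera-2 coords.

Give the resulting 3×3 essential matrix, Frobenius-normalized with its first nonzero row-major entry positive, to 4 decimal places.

matrix = [0.2766 -0.0160 0.6318; 0.5071 0.2895 -0.1214; 0.2600 0.1952 -0.2503]

source (fourbar_fk): coupler pose = R=[0.7727 -0.6348 0.0000; 0.6348 0.7727 0.0000; 0.0000 0.0000 1.0000], t=(-0.2787, 0.6855, 0.0000)
after S1 (invert_se3): R=[0.7727 0.6348 0.0000; -0.6348 0.7727 0.0000; 0.0000 0.0000 1.0000], t=(-0.2197, -0.7066, 0.0000)
after S2 (essential): [0.2766 -0.0160 0.6318; 0.5071 0.2895 -0.1214; 0.2600 0.1952 -0.2503]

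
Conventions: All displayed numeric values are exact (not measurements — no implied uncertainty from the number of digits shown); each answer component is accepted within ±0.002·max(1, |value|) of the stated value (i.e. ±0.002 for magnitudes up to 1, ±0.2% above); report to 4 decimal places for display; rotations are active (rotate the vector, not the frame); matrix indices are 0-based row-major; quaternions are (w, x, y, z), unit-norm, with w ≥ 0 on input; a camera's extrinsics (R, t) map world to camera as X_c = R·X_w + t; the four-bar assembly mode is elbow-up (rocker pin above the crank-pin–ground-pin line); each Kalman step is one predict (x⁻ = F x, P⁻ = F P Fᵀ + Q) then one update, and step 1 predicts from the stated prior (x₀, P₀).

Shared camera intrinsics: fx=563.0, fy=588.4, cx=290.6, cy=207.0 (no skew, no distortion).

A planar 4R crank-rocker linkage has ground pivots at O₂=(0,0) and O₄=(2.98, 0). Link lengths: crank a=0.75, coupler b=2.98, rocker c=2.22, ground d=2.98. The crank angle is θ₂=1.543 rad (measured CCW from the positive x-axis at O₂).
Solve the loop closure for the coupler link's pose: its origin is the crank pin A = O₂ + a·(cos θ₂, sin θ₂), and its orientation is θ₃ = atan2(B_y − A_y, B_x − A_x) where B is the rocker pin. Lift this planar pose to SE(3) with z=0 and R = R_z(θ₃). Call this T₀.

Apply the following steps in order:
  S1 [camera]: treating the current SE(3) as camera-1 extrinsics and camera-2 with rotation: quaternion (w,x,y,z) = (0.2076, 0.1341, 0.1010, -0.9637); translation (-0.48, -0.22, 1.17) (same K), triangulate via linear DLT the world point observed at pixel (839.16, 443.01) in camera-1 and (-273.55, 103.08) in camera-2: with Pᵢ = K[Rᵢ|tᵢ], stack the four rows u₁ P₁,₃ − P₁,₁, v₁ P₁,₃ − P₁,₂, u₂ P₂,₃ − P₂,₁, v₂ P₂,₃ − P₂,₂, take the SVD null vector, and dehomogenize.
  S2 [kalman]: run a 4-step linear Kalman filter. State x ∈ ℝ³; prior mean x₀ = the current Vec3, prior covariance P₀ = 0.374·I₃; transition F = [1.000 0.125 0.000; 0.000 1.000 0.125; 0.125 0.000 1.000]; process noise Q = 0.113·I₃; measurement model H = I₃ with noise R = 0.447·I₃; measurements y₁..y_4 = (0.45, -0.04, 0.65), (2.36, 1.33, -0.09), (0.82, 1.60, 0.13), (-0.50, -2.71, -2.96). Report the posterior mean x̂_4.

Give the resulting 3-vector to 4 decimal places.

source (fourbar_fk): coupler pose = R=[0.8751 -0.4840 0.0000; 0.4840 0.8751 0.0000; 0.0000 0.0000 1.0000], t=(0.0208, 0.7497, 0.0000)
after S1 (triangulate): (1.4725, -0.8595, 1.7708)
after S2 (kf_track): (0.4113, -0.6321, -0.8598)

result = (0.4113, -0.6321, -0.8598)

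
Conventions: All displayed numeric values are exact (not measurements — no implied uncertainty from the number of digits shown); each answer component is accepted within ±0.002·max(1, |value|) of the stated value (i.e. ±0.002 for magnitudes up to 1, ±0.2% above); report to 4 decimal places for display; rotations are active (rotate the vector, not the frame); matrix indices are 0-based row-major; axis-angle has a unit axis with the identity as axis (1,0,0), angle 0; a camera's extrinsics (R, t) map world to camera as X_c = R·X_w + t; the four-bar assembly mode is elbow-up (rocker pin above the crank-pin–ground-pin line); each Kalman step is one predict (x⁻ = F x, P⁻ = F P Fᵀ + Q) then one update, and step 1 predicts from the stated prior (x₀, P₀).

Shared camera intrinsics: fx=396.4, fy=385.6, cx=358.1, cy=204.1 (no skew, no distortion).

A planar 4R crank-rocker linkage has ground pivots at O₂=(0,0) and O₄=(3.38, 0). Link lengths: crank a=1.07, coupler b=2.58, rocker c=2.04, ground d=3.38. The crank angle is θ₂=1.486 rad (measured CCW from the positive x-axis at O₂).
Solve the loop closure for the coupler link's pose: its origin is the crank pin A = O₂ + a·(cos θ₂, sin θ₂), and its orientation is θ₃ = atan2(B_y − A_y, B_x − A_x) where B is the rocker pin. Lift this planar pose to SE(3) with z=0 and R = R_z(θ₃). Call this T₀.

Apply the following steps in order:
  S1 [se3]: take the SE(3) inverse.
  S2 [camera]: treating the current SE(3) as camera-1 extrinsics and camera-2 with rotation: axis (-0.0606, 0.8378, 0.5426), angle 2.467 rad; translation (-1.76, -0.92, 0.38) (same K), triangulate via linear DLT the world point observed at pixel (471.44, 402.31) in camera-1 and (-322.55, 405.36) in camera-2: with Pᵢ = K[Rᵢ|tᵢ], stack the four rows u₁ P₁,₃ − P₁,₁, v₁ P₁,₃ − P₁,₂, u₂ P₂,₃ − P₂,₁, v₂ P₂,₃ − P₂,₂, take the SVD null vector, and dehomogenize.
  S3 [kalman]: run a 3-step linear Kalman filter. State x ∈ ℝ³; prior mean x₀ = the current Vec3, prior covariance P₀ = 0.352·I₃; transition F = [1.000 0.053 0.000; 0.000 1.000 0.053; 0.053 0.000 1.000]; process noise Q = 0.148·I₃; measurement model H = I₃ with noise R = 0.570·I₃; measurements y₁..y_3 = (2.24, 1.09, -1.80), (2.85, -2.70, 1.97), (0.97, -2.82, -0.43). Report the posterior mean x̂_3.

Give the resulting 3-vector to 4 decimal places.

result = (1.4676, -1.3297, 0.2284)

source (fourbar_fk): coupler pose = R=[0.9513 -0.3082 0.0000; 0.3082 0.9513 0.0000; 0.0000 0.0000 1.0000], t=(0.0906, 1.0662, 0.0000)
after S1 (invert_se3): R=[0.9513 0.3082 0.0000; -0.3082 0.9513 0.0000; 0.0000 0.0000 1.0000], t=(-0.4148, -0.9863, 0.0000)
after S2 (triangulate): (0.1953, 1.5981, 0.9217)
after S3 (kf_track): (1.4676, -1.3297, 0.2284)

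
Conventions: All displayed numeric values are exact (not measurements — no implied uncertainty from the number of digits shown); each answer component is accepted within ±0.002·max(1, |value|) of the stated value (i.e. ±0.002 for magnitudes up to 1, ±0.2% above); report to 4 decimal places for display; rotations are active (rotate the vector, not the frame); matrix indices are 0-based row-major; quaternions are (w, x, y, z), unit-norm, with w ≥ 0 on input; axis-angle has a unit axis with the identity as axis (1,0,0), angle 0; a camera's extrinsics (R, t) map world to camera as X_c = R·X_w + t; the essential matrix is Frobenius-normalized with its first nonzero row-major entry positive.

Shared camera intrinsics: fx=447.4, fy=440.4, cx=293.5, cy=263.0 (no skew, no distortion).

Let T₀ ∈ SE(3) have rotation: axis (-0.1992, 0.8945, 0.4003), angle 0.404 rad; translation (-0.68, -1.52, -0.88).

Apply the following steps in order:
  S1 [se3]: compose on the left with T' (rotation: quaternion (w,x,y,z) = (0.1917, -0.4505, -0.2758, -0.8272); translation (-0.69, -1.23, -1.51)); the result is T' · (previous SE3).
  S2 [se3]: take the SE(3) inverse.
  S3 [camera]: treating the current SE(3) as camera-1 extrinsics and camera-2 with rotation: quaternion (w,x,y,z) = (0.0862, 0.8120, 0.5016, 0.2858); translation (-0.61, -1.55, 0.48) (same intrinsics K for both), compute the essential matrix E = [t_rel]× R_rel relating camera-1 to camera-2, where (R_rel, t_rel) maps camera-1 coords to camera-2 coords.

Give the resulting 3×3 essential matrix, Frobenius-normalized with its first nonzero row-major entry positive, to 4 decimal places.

after S1 (compose_se3): R=[-0.6285 0.6143 0.4772; -0.3993 -0.7812 0.4798; 0.6675 0.1110 0.7363], t=(-1.7585, -0.5598, -2.9086)
after S2 (invert_se3): R=[-0.6285 -0.3993 0.6675; 0.6143 -0.7812 0.1110; 0.4772 0.4798 0.7363], t=(0.6129, 0.9658, 3.2493)
after S3 (essential): [0.5097 -0.1701 0.0202; -0.4804 -0.1814 0.1598; 0.0482 -0.5764 0.2951]

matrix = [0.5097 -0.1701 0.0202; -0.4804 -0.1814 0.1598; 0.0482 -0.5764 0.2951]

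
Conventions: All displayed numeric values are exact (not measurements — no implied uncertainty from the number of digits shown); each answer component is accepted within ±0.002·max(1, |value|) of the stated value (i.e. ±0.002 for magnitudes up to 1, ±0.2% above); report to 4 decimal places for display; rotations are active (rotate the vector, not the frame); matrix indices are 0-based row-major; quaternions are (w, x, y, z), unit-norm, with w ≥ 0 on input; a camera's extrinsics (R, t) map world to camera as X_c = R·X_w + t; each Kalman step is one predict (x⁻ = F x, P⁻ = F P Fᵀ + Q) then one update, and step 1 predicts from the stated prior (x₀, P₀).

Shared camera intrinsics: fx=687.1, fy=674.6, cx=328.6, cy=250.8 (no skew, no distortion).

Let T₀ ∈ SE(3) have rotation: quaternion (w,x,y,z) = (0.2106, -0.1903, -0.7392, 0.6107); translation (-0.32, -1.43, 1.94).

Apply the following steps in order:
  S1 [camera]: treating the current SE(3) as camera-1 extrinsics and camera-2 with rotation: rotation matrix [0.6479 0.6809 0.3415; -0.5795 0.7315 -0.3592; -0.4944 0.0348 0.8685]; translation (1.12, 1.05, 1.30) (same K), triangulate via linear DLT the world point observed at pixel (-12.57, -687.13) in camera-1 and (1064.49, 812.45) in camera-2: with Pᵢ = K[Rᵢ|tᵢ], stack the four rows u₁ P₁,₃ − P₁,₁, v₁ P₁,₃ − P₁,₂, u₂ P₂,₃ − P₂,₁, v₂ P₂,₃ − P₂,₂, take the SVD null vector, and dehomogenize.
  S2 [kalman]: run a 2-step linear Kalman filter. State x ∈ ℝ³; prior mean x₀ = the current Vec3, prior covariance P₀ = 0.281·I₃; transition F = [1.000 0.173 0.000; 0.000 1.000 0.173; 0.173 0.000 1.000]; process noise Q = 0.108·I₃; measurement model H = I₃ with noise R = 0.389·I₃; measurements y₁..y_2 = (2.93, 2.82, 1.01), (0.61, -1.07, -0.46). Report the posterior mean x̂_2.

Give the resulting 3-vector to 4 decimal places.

after S1 (triangulate): (0.0528, 0.7180, 0.4280)
after S2 (kf_track): (1.1995, 0.5724, 0.2794)

result = (1.1995, 0.5724, 0.2794)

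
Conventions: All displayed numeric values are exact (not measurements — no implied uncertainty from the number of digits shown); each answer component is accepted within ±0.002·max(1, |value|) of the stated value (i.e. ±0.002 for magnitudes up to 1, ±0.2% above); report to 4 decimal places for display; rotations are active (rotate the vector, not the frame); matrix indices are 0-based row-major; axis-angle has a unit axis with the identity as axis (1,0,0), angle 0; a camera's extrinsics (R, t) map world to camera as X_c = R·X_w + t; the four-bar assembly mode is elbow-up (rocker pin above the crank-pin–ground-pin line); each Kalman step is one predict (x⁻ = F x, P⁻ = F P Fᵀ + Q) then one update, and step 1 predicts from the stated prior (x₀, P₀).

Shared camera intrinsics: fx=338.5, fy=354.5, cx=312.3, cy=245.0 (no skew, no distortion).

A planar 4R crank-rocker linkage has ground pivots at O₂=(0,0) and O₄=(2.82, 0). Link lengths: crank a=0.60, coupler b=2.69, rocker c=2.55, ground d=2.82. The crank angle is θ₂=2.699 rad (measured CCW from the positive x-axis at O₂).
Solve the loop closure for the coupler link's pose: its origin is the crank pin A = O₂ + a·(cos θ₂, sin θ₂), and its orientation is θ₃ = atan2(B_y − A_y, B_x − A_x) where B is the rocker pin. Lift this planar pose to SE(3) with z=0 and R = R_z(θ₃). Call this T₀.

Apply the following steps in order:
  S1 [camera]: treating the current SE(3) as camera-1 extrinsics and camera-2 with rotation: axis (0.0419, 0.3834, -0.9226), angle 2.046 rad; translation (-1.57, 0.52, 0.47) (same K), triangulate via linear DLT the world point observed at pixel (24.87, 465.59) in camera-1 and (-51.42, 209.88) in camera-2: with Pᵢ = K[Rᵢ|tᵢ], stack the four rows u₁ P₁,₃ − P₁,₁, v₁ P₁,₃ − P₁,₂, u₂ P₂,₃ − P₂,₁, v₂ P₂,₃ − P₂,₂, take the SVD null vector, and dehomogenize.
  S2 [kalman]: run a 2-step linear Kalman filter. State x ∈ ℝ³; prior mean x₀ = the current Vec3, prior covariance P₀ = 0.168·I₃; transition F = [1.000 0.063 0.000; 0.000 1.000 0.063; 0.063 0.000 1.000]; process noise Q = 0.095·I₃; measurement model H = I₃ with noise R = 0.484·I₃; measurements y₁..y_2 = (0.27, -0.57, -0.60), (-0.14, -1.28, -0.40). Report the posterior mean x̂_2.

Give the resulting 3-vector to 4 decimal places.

result = (0.0033, -0.4187, 0.0713)

source (fourbar_fk): coupler pose = R=[0.7220 -0.6919 0.0000; 0.6919 0.7220 0.0000; 0.0000 0.0000 1.0000], t=(-0.5422, 0.2570, 0.0000)
after S1 (triangulate): (0.0525, 0.3547, 0.8829)
after S2 (kf_track): (0.0033, -0.4187, 0.0713)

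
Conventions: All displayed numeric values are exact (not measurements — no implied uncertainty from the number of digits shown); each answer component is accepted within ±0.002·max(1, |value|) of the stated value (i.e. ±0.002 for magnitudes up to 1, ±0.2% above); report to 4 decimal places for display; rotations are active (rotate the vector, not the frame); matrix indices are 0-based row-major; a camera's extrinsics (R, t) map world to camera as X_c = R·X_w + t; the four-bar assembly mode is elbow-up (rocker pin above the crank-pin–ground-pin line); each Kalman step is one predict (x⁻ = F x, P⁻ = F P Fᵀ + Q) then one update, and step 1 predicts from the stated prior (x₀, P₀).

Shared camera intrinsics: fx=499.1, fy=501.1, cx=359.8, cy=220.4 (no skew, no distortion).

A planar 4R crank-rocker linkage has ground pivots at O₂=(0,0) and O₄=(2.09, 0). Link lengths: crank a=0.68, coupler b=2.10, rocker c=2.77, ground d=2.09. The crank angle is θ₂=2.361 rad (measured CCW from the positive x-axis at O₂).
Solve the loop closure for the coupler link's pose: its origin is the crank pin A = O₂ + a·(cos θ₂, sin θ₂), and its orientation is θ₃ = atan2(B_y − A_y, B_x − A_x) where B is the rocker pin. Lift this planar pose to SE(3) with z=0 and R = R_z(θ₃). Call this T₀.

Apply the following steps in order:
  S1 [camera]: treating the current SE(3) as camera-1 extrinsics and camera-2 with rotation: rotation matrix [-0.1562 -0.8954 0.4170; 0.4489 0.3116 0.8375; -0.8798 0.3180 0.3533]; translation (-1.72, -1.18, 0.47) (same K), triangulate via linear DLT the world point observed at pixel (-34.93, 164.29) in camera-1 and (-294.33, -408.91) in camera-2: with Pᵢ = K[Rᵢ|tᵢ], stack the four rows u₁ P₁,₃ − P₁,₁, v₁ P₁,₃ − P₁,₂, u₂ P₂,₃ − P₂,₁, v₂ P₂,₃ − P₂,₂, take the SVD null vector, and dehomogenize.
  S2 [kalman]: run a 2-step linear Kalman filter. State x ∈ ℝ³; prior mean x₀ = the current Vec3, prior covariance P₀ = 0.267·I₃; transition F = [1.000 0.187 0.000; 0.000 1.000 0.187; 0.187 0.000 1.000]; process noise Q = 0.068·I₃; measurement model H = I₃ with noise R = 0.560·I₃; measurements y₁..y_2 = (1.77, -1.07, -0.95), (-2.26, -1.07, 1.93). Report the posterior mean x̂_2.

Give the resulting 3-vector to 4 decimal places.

result = (-0.5634, -0.7568, 0.5081)

source (fourbar_fk): coupler pose = R=[0.4936 -0.8697 0.0000; 0.8697 0.4936 0.0000; 0.0000 0.0000 1.0000], t=(-0.4831, 0.4785, 0.0000)
after S1 (triangulate): (-0.4012, -0.3665, 0.4583)
after S2 (kf_track): (-0.5634, -0.7568, 0.5081)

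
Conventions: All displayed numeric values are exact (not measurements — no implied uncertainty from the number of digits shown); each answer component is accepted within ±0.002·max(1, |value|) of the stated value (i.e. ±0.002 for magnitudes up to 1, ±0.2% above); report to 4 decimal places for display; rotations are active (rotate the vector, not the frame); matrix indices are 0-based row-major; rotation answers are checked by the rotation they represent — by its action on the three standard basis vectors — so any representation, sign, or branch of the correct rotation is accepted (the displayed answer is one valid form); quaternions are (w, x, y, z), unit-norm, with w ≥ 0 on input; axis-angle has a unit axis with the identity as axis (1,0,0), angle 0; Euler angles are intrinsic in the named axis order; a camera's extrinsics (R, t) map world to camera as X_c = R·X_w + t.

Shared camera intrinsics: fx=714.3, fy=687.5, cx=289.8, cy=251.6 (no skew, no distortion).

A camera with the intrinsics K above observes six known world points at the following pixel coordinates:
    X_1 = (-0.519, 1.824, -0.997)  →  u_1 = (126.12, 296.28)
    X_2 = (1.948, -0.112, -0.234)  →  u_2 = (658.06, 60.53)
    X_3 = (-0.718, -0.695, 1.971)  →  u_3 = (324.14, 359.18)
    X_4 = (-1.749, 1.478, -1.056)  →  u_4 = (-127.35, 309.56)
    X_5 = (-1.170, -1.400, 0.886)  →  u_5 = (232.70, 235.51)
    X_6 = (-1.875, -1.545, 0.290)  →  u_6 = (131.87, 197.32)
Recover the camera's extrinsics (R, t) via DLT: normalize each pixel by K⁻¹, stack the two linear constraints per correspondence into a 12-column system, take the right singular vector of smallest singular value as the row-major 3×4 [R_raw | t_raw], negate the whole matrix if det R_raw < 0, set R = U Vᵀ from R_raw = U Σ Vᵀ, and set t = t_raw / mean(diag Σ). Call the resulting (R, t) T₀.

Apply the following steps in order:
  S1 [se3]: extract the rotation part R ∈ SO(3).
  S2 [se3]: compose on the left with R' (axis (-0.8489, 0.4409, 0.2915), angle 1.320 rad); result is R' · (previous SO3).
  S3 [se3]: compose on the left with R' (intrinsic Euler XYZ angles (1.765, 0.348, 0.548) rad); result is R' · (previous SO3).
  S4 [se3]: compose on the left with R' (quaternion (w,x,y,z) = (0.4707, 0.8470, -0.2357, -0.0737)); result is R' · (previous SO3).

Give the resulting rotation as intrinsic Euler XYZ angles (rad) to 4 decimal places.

rotation (euler_xyz) = (2.1184, -1.0821, 0.9718)

source (pnp_recover): camera pose = R=[0.9375 -0.0067 0.3479; -0.2765 0.5927 0.7565; -0.2113 -0.8054 0.5538], t=(0.2800, -0.3100, 4.3801)
after S1 (rot_of_se3): [0.9375 -0.0067 0.3479; -0.2765 0.5927 0.7565; -0.2113 -0.8054 0.5538]
after S2 (compose_so3): [0.8455 -0.5336 -0.0182; -0.3022 -0.5064 0.8076; -0.4401 -0.6773 -0.5895]
after S3 (compose_so3): [0.6764 -0.4111 -0.6111; 0.6649 0.6977 0.2666; 0.3168 -0.5866 0.7453]
after S4 (compose_so3): [0.2647 -0.3877 -0.8829; -0.8550 0.3291 -0.4008; 0.4460 0.8610 -0.2444]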